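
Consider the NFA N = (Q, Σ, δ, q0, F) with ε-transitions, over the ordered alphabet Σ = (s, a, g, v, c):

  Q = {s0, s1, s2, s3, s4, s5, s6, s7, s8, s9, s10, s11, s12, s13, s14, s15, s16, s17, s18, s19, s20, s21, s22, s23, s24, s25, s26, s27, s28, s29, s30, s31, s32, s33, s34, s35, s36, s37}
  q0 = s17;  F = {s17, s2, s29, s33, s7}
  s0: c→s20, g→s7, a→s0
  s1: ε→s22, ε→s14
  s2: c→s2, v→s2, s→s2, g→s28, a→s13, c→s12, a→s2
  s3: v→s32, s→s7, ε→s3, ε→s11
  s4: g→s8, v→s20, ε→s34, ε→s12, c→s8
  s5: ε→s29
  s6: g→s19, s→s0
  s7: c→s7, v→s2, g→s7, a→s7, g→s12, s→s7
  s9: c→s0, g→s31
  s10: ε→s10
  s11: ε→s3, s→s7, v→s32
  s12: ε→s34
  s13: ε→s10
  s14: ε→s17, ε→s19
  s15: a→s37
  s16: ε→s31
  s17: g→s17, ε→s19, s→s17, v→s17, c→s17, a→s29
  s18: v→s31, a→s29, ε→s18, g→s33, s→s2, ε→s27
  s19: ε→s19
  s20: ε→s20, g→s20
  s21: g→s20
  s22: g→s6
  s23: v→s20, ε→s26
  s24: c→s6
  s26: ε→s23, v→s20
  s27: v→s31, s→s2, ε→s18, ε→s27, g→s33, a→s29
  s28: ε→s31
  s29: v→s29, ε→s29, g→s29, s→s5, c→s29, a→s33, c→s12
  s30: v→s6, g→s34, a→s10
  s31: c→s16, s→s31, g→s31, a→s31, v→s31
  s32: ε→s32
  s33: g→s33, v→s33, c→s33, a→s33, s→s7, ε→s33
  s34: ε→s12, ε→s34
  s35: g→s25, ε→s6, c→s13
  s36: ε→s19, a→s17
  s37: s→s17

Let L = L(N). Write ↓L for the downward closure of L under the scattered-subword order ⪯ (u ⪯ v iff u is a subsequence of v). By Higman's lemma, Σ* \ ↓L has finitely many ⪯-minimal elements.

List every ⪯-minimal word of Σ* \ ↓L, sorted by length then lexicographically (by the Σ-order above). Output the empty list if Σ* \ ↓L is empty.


|Q|=38, |F|=5, |δ|=101 (31 ε).
min D↑ (6 st, q0=0, F={5}): 0:s→0,a→1,g→0,v→0,c→0 1:s→1,a→2,g→1,v→1,c→1 2:s→3,a→2,g→2,v→2,c→2 3:s→3,a→3,g→3,v→4,c→3 4:s→4,a→4,g→5,v→4,c→4 5:s→5,a→5,g→5,v→5,c→5 [Hopcroft].
'aasvg': |S_i|=[14, 12, 10, 9, 8, 3] end={s16,s28,s31} ∉↓L; 5/5 single-dels accept.
1 obstructions.

A = [aasvg].


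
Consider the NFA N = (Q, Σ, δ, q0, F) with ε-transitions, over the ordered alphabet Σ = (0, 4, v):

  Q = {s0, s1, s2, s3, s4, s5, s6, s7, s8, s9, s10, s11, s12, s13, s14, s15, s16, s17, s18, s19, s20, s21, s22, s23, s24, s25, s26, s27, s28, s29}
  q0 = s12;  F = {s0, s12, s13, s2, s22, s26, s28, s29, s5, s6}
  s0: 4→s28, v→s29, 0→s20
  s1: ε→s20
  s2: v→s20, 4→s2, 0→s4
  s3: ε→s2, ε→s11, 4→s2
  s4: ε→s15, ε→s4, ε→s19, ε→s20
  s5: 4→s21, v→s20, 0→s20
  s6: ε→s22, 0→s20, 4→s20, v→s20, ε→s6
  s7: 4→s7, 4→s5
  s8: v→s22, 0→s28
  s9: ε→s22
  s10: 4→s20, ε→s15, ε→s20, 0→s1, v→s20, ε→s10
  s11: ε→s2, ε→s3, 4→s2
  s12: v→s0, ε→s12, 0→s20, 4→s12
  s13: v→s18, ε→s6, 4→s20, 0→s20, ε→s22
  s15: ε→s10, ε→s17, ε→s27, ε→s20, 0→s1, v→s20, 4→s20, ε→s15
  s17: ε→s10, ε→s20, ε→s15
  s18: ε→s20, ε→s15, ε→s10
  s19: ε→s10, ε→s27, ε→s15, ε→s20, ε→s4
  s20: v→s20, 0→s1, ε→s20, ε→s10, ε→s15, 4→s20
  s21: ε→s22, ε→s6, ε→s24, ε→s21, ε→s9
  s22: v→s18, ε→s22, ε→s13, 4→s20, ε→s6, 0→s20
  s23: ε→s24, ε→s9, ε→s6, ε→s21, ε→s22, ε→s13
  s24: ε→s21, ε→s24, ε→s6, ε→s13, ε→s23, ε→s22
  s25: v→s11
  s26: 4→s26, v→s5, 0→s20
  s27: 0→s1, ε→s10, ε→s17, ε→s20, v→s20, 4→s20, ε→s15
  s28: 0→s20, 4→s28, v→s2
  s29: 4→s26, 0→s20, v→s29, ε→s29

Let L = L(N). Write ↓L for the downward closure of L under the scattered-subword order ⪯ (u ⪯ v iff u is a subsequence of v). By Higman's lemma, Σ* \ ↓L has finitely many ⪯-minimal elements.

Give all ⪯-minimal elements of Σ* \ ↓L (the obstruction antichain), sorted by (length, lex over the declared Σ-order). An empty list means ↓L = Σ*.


min(Σ*\↓L) = [0, v4vv, vv4v44].

|Q|=30, |F|=10, |δ|=111 (62 ε).
min D↑ (9 st, q0=0, F={1}): 0:0→1,4→0,v→2 1:0→1,4→1,v→1 2:0→1,4→3,v→4 3:0→1,4→3,v→5 4:0→1,4→6,v→4 5:0→1,4→5,v→1 6:0→1,4→6,v→7 7:0→1,4→8,v→1 8:0→1,4→1,v→1 [Hopcroft].
'0': |S_i|=[23, 8] end={s1,s10,s15,s17,s19,s20,s27,s4} ∉↓L; 1/1 single-dels accept.
'v4vv': run [23, 22, 20, 18, 7] end={s1,s10,s15,s17,s18,s20,s27} rej; 4/4 single-dels accept.
'vv4v44': N↓-sim [23, 22, 20, 19, 15, 14, 6] end={s1,s10,s15,s17,s20,s27} rej; 6/6 deletions ∈↓L.
3 minimals (antichain).


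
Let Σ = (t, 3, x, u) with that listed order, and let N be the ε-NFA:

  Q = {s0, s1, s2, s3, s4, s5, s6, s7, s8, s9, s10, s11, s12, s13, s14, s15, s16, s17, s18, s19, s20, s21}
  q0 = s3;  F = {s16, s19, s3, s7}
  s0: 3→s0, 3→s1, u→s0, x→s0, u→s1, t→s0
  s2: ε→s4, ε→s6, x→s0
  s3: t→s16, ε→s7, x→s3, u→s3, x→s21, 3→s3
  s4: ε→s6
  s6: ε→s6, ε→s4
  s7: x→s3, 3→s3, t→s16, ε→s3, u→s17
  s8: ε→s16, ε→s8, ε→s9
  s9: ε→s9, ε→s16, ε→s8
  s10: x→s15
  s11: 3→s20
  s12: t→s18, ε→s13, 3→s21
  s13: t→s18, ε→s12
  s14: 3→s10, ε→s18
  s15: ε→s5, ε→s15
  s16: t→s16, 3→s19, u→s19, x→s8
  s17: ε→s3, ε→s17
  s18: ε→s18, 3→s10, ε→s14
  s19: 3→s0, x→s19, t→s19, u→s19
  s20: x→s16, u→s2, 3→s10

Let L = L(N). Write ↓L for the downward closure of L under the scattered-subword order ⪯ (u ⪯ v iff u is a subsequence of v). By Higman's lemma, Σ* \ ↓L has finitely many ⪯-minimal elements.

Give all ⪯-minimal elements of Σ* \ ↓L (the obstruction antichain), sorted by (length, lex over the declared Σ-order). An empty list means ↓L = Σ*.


|Q|=22, |F|=4, |δ|=56 (22 ε).
min D↑ (4 st, q0=0, F={3}): 0:t→1,3→0,x→0,u→0 1:t→1,3→2,x→1,u→2 2:t→2,3→3,x→2,u→2 3:t→3,3→3,x→3,u→3.
't33': N↓-sim [10, 6, 3, 2] end={s0,s1} — reject; 3/3 del acc.
'tu3': N↓-sim [10, 6, 3, 2] end={s0,s1} rej; 3/3 del acc.
2 obstructions.

min(Σ*\↓L) = [t33, tu3].


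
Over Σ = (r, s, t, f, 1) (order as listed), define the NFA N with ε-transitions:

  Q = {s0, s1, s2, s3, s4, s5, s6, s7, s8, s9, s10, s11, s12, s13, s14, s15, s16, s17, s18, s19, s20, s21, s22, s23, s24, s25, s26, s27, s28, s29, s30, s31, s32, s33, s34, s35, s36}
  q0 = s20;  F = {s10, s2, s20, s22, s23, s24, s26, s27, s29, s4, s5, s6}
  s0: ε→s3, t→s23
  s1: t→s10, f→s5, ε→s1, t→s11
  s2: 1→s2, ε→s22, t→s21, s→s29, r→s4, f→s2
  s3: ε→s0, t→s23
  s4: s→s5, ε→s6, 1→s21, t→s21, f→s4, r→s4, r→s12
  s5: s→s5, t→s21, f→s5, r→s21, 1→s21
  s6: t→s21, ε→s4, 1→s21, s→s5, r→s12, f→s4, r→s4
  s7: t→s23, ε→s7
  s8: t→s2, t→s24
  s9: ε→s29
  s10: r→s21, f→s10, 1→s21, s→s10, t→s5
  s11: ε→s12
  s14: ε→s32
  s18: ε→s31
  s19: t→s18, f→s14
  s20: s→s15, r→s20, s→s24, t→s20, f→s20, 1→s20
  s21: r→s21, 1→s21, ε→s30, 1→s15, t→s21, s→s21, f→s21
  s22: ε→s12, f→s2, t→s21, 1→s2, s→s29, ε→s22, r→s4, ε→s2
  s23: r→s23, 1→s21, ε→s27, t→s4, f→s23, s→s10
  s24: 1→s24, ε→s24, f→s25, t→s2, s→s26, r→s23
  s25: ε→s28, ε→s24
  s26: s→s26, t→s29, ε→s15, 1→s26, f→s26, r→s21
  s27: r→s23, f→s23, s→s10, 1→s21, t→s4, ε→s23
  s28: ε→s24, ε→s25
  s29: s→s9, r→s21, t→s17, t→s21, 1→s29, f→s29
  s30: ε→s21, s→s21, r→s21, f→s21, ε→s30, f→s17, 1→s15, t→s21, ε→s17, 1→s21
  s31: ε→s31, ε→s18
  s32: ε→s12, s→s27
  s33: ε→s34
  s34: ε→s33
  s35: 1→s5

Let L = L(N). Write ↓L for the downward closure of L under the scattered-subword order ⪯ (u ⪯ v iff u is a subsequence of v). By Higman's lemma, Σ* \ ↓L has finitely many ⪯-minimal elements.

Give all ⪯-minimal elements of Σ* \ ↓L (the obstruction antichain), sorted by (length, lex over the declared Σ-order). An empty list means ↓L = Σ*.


|Q|=37, |F|=12, |δ|=120 (31 ε).
min D↑ (10 st, q0=0, F={7}): 0:r→0,s→1,t→0,f→0,1→0 1:r→2,s→3,t→4,f→1,1→1 2:r→2,s→5,t→6,f→2,1→7 3:r→7,s→3,t→8,f→3,1→3 4:r→6,s→8,t→7,f→4,1→4 5:r→7,s→5,t→9,f→5,1→7 6:r→6,s→9,t→7,f→6,1→7 7:r→7,s→7,t→7,f→7,1→7 8:r→7,s→8,t→7,f→8,1→8 9:r→7,s→9,t→7,f→9,1→7.
'sr1': N↓-sim [20, 19, 11, 4] end={s15,s17,s21,s30} — reject; 3/3 deletions ∈↓L.
'ssr': run [20, 19, 9, 4] end={s15,s17,s21,s30} rej; 3/3 del acc.
'stt': |S_i|=[20, 19, 12, 4] end={s15,s17,s21,s30} ∉↓L; 3/3 deletions ∈↓L.
3 words, ⪯-incomp.

A = [sr1, ssr, stt].


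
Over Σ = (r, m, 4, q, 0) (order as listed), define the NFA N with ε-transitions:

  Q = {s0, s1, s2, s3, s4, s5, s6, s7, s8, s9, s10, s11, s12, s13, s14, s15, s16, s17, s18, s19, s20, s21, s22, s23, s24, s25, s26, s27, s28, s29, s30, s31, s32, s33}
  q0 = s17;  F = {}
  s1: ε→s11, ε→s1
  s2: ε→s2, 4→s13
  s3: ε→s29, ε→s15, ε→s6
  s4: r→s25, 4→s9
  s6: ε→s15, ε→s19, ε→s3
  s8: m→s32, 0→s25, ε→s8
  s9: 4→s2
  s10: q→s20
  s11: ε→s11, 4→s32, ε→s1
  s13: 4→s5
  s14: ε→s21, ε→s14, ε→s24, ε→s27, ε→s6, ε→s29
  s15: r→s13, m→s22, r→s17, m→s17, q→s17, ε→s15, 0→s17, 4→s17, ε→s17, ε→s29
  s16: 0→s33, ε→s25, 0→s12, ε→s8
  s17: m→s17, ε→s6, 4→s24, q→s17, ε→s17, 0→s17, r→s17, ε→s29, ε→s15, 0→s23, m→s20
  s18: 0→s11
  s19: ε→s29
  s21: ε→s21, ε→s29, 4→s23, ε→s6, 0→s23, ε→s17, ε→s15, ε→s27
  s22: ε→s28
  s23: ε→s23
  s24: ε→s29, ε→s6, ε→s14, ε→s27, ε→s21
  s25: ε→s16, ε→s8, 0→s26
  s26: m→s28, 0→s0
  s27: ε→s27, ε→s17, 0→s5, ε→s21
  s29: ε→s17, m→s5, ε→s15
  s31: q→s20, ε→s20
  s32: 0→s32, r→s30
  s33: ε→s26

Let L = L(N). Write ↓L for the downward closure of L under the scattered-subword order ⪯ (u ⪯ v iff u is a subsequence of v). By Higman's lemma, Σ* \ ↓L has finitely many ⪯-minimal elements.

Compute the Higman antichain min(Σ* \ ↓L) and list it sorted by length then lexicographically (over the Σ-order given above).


min(Σ*\↓L) = [ε].

|Q|=34, |F|=0, |δ|=86 (50 ε).
min D↑ (1 st, q0=0, F={0}): 0:r→0,m→0,4→0,q→0,0→0 [Hopcroft].
ε ∈ L(D↑) ⇒ ↓L = ∅.


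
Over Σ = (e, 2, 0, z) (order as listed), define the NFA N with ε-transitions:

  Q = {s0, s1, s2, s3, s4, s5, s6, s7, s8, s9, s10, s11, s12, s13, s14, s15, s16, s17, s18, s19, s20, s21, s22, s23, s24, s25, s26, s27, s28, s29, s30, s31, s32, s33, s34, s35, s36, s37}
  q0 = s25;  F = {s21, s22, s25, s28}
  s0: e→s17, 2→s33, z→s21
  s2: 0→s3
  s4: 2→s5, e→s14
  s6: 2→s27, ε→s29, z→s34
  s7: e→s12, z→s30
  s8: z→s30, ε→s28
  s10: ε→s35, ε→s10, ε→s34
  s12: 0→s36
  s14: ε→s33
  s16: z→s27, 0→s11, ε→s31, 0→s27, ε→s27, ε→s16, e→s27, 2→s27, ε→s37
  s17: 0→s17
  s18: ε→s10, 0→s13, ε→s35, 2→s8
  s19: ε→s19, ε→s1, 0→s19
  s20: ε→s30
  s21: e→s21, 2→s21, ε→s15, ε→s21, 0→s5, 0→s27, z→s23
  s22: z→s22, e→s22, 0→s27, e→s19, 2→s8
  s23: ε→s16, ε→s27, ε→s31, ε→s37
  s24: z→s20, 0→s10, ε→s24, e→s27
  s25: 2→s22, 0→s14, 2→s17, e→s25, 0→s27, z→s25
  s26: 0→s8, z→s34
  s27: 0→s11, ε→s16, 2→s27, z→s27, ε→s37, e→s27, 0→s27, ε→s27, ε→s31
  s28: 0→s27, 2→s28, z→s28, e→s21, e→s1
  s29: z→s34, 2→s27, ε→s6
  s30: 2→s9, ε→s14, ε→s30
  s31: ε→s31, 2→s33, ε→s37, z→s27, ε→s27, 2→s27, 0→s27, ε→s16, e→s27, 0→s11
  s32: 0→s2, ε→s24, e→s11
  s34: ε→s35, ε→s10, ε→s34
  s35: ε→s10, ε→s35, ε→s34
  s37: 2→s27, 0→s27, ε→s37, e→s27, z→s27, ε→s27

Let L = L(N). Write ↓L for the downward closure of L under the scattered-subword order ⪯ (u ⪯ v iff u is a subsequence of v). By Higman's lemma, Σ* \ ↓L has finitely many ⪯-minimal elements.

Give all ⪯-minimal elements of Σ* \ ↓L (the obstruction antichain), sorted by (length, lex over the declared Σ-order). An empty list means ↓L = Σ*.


|Q|=38, |F|=4, |δ|=109 (42 ε).
min D↑ (5 st, q0=0, F={2}): 0:e→0,2→1,0→2,z→0 1:e→1,2→3,0→2,z→1 2:e→2,2→2,0→2,z→2 3:e→4,2→3,0→2,z→3 4:e→4,2→4,0→2,z→2 (ε-aug+det+¬).
'0': run [20, 11] end={s1,s11,s14,s16,s17,s19,s27,s31,s33,s37,s5} rej; 1/1 single-dels accept.
'22ez': |S_i|=[20, 19, 16, 11, 7] end={s11,s16,s23,s27,s31,s33,s37} rej; 4/4 single-dels accept.
2 obstructions.

A = [0, 22ez].


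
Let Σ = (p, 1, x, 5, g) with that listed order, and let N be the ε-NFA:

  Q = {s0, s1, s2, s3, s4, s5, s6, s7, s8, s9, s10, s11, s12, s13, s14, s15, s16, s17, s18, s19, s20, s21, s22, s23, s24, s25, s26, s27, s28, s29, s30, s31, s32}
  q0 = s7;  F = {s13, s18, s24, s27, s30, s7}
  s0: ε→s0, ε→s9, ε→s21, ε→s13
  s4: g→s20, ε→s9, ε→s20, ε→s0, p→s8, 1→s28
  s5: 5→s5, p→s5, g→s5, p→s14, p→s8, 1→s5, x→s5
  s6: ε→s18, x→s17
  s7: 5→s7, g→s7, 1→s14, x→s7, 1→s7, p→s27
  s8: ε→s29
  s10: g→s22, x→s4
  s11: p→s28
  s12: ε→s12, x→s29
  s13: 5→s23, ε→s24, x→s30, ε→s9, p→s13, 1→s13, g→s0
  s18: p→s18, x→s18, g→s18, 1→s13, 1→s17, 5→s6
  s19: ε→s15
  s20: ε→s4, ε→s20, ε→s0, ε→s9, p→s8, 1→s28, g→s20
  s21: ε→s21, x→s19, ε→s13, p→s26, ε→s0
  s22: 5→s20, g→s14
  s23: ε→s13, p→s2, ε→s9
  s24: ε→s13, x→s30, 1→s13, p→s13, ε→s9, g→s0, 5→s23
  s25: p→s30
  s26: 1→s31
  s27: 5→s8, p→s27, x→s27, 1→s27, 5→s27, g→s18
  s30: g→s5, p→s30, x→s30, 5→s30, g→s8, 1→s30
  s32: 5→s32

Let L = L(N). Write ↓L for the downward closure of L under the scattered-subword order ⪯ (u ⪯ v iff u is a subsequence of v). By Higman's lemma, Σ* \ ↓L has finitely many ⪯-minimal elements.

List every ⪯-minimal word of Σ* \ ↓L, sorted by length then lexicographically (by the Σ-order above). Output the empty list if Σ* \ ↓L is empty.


A = [pg1xg].

|Q|=33, |F|=6, |δ|=84 (24 ε).
min D↑ (6 st, q0=0, F={5}): 0:p→1,1→0,x→0,5→0,g→0 1:p→1,1→1,x→1,5→1,g→2 2:p→2,1→3,x→2,5→2,g→2 3:p→3,1→3,x→4,5→3,g→3 4:p→4,1→4,x→4,5→4,g→5 5:p→5,1→5,x→5,5→5,g→5 (ε-aug+det+¬).
'pg1xg': N↓-sim [21, 20, 19, 17, 7, 4] end={s14,s29,s5,s8} rej; 5/5 del acc.
1 minimals (antichain).


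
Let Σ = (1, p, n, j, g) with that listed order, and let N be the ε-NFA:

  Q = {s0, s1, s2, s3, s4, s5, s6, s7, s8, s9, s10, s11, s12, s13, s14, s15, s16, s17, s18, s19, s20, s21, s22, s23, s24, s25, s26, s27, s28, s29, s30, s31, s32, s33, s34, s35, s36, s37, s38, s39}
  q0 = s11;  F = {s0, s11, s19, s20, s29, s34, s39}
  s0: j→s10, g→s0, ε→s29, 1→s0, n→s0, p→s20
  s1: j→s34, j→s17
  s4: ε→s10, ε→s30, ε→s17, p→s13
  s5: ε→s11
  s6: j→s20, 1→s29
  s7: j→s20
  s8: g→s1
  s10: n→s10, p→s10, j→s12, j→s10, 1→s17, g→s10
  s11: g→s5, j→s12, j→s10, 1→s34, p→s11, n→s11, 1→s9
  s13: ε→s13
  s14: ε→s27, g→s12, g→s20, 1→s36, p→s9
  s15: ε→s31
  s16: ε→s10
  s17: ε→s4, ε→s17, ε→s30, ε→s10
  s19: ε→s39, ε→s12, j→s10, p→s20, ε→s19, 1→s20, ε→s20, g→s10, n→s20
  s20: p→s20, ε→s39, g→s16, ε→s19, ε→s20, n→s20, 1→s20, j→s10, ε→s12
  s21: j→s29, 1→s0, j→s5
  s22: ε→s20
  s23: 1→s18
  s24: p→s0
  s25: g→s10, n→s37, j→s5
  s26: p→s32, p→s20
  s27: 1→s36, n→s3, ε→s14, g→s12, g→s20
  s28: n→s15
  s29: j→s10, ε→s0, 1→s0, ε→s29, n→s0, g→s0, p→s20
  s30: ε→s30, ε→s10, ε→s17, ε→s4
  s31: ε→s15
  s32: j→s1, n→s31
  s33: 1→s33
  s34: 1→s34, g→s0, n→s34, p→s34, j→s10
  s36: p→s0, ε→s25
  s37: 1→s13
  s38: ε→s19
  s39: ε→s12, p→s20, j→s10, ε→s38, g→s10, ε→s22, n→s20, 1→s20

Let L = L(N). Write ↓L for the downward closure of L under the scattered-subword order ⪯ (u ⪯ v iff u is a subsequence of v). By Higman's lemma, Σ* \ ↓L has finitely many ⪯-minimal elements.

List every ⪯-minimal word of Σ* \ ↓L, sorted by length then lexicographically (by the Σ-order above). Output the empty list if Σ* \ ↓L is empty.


|Q|=40, |F|=7, |δ|=109 (35 ε).
min D↑ (5 st, q0=0, F={2}): 0:1→1,p→0,n→0,j→2,g→0 1:1→1,p→1,n→1,j→2,g→3 2:1→2,p→2,n→2,j→2,g→2 3:1→3,p→4,n→3,j→2,g→3 4:1→4,p→4,n→4,j→2,g→2 (ε-aug+det+¬).
'j': run [18, 6] end={s10,s12,s13,s17,s30,s4} rej; 1/1 deletions ∈↓L.
'1gpg': run [18, 16, 14, 12, 7] end={s10,s12,s13,s16,s17,s30,s4} — reject; 4/4 single-dels accept.
2 words, ⪯-incomp.

A = [j, 1gpg].


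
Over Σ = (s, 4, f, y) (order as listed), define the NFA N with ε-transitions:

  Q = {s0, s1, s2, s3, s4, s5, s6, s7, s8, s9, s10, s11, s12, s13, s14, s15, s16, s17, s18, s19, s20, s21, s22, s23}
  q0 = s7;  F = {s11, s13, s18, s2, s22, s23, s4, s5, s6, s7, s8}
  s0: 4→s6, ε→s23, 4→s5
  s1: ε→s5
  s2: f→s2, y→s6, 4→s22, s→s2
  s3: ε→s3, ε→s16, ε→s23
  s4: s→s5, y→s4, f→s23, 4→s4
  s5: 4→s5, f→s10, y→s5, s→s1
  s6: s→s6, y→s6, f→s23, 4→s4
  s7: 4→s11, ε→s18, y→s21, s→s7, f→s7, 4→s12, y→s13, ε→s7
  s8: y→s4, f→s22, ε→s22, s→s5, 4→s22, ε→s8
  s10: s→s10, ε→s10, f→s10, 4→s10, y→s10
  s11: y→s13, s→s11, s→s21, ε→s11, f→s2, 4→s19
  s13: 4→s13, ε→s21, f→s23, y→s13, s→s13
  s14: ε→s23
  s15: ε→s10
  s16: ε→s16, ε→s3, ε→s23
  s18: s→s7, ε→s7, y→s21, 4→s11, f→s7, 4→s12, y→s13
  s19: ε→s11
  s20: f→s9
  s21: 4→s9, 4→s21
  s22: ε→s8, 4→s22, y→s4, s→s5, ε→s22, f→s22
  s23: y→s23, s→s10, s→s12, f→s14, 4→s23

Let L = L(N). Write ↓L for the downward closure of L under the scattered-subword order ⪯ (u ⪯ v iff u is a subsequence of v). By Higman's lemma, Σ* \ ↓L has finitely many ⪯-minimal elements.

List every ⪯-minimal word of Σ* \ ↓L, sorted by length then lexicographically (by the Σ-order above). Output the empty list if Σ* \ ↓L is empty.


|Q|=24, |F|=11, |δ|=80 (21 ε).
min D↑ (10 st, q0=0, F={7}): 0:s→0,4→1,f→0,y→2 1:s→1,4→1,f→3,y→2 2:s→2,4→2,f→4,y→2 3:s→3,4→5,f→3,y→6 4:s→7,4→4,f→4,y→4 5:s→8,4→5,f→5,y→9 6:s→6,4→9,f→4,y→6 7:s→7,4→7,f→7,y→7 8:s→8,4→8,f→7,y→8 9:s→8,4→9,f→4,y→9 [Hopcroft].
'yfs': |S_i|=[18, 11, 4, 2] end={s10,s12} — reject; 3/3 deletions ∈↓L.
'4f4sf': run [18, 16, 11, 9, 4, 1] end={s10} rej; 5/5 deletions ∈↓L.
2 words, ⪯-incomp.

min(Σ*\↓L) = [yfs, 4f4sf].


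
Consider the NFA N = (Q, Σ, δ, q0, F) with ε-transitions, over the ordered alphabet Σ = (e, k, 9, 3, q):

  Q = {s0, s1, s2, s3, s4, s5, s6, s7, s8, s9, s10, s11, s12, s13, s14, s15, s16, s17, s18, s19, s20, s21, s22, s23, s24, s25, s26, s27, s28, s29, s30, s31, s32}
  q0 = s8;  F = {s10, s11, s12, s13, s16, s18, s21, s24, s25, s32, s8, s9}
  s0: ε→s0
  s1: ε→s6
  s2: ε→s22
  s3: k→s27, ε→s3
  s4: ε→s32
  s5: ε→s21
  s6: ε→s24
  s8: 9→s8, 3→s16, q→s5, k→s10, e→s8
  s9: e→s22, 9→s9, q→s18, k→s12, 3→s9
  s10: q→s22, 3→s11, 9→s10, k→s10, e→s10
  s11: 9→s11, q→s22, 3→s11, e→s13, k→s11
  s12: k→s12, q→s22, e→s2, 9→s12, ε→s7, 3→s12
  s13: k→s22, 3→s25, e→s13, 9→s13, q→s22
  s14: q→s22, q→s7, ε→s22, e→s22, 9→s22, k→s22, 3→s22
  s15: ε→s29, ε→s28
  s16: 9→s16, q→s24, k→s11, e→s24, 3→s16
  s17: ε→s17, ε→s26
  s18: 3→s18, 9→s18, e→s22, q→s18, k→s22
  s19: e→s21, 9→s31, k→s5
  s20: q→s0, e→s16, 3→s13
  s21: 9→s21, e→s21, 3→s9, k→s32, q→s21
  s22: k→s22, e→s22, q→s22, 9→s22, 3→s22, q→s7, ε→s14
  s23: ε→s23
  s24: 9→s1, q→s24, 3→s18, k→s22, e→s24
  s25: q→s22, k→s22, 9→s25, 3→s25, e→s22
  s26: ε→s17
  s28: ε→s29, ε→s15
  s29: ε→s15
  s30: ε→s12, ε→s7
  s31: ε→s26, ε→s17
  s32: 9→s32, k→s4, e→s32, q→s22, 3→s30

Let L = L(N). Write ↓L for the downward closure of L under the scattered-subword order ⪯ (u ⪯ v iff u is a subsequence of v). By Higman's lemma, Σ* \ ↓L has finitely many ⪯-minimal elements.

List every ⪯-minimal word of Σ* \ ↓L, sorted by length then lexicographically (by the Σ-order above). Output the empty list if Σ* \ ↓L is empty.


A = [kq, 3ek, 3qk, q3e, 3e3e].

|Q|=33, |F|=12, |δ|=102 (23 ε).
min D↑ (13 st, q0=0, F={5}): 0:e→0,k→1,9→0,3→2,q→3 1:e→1,k→1,9→1,3→4,q→5 2:e→6,k→4,9→2,3→2,q→6 3:e→3,k→7,9→3,3→8,q→3 4:e→9,k→4,9→4,3→4,q→5 5:e→5,k→5,9→5,3→5,q→5 6:e→6,k→5,9→6,3→10,q→6 7:e→7,k→7,9→7,3→11,q→5 8:e→5,k→11,9→8,3→8,q→10 9:e→9,k→5,9→9,3→12,q→5 10:e→5,k→5,9→10,3→10,q→10 11:e→5,k→11,9→11,3→11,q→5 12:e→5,k→5,9→12,3→12,q→5.
'kq': N↓-sim [21, 12, 3] end={s14,s22,s7} — reject; 2/2 deletions ∈↓L.
'3ek': N↓-sim [21, 15, 10, 3] end={s14,s22,s7} rej; 3/3 del acc.
'3qk': |S_i|=[21, 15, 7, 3] end={s14,s22,s7} rej; 3/3 single-dels accept.
'q3e': run [21, 15, 8, 4] end={s14,s2,s22,s7} — reject; 3/3 del acc.
'3e3e': |S_i|=[21, 15, 10, 5, 3] end={s14,s22,s7} rej; 4/4 deletions ∈↓L.
5 minimals (antichain).


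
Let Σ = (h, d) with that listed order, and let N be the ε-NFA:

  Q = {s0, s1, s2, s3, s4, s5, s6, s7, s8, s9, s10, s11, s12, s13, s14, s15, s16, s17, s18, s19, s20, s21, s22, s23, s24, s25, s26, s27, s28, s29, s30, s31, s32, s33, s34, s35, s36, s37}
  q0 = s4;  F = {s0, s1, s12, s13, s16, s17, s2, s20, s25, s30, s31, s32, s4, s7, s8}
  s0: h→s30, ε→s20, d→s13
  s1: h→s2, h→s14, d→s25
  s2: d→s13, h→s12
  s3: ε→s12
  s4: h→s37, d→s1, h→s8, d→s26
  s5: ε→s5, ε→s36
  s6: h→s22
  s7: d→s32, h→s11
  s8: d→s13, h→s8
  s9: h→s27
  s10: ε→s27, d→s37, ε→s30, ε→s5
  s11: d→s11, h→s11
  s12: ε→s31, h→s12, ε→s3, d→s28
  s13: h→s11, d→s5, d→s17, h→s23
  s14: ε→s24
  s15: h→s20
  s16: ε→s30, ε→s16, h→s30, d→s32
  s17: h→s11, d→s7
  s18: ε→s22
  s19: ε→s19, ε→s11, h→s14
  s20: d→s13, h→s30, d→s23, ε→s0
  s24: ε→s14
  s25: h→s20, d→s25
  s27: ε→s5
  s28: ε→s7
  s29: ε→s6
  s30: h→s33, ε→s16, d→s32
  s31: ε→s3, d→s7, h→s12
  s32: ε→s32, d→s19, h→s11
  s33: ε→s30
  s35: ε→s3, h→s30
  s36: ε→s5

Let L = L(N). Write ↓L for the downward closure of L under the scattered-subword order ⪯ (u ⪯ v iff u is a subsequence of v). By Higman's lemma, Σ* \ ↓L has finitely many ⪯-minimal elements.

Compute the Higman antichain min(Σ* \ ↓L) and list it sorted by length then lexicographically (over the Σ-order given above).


A = [hdh, hddddd, dhhddd, ddhhdd].

|Q|=38, |F|=15, |δ|=70 (26 ε).
min D↑ (13 st, q0=0, F={6}): 0:h→1,d→2 1:h→1,d→3 2:h→4,d→5 3:h→6,d→7 4:h→8,d→3 5:h→9,d→5 6:h→6,d→6 7:h→6,d→10 8:h→8,d→10 9:h→11,d→3 10:h→6,d→12 11:h→11,d→12 12:h→6,d→6 [Hopcroft].
'hdh': run [27, 23, 12, 4] end={s11,s14,s23,s24} ∉↓L; 3/3 deletions ∈↓L.
'hddddd': N↓-sim [27, 23, 12, 9, 6, 5, 4] end={s11,s14,s19,s24} ∉↓L; 6/6 deletions ∈↓L.
'dhhddd': N↓-sim [27, 24, 21, 14, 7, 5, 4] end={s11,s14,s19,s24} ∉↓L; 6/6 del acc.
'ddhhdd': |S_i|=[27, 24, 18, 16, 9, 5, 4] end={s11,s14,s19,s24} ∉↓L; 6/6 single-dels accept.
4 words, ⪯-incomp.


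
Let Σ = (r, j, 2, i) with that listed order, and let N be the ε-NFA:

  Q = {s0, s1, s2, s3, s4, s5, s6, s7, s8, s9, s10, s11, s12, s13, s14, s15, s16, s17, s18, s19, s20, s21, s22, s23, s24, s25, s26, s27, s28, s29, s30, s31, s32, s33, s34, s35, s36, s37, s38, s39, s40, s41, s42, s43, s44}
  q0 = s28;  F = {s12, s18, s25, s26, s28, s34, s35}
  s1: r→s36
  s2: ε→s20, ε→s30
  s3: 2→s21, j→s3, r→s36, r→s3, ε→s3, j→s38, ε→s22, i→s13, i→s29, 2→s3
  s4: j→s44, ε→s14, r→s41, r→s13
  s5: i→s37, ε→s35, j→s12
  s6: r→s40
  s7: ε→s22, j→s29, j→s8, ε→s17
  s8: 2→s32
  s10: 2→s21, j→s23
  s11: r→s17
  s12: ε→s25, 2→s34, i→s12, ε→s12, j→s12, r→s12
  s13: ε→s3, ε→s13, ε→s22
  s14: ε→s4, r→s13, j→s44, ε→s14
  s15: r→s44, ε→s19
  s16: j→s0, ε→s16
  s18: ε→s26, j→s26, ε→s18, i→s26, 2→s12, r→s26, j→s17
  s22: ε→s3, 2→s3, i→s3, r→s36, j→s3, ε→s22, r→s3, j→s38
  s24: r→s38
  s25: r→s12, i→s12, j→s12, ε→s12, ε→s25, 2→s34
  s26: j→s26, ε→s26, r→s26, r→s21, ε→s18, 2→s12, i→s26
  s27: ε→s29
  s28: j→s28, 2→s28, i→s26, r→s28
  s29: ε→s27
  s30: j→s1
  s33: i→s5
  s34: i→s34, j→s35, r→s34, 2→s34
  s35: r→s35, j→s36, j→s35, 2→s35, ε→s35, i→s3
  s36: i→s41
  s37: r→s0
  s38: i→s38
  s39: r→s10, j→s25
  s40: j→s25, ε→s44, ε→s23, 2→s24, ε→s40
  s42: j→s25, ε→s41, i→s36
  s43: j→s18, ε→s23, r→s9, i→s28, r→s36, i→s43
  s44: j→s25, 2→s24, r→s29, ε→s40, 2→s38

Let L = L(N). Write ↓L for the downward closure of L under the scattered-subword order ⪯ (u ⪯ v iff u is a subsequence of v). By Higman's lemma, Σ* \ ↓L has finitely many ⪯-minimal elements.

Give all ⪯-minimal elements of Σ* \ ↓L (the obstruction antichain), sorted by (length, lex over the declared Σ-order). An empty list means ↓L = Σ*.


min(Σ*\↓L) = [i22ji].

|Q|=45, |F|=7, |δ|=117 (34 ε).
min D↑ (6 st, q0=0, F={5}): 0:r→0,j→0,2→0,i→1 1:r→1,j→1,2→2,i→1 2:r→2,j→2,2→3,i→2 3:r→3,j→4,2→3,i→3 4:r→4,j→4,2→4,i→5 5:r→5,j→5,2→5,i→5 (ε-aug+det+¬).
'i22ji': N↓-sim [17, 16, 13, 11, 10, 9] end={s13,s21,s22,s27,s29,s3,s36,s38,s41} rej; 5/5 single-dels accept.
1 obstructions.


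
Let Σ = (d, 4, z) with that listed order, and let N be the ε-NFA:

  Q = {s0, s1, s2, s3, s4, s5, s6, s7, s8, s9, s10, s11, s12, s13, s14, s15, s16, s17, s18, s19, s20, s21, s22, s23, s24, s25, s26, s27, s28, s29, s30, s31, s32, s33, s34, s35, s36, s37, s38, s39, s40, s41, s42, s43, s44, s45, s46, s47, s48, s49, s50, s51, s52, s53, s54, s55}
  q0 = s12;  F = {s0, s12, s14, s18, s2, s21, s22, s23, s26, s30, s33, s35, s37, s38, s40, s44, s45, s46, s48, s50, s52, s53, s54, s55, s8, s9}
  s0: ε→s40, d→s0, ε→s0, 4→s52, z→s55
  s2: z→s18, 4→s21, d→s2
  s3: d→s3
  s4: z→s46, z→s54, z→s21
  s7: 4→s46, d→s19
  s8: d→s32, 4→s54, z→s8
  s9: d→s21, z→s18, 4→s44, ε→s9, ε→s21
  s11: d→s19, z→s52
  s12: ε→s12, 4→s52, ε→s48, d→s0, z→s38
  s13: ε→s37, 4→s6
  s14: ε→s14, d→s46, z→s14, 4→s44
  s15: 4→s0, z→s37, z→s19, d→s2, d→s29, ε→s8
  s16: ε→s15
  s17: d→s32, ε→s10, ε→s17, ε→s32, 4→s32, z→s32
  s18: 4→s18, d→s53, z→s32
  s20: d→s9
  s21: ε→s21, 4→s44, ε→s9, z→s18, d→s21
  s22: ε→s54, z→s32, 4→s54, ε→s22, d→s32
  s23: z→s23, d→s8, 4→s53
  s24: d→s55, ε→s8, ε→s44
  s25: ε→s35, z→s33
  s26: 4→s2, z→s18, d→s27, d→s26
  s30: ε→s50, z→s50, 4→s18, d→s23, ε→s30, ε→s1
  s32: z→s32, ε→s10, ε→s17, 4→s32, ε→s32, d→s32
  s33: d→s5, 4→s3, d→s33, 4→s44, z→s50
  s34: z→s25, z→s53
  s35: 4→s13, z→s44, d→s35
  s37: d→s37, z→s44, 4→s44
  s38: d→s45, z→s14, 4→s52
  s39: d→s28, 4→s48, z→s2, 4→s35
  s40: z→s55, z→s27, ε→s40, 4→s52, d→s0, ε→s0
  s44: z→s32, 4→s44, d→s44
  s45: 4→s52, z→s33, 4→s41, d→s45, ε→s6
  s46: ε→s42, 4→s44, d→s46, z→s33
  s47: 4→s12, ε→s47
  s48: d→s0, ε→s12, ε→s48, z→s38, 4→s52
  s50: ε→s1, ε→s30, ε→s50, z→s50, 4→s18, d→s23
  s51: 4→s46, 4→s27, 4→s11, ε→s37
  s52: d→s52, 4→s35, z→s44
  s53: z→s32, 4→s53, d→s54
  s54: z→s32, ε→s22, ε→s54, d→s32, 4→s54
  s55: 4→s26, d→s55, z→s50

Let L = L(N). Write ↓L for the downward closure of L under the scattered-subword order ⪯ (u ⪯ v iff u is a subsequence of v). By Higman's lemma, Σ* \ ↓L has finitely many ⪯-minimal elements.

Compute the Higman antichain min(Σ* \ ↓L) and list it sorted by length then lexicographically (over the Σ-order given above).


min(Σ*\↓L) = [4zz, zz4z, 4444z, dzzddd].

|Q|=56, |F|=26, |δ|=155 (39 ε).
min D↑ (22 st, q0=0, F={12}): 0:d→1,4→2,z→3 1:d→1,4→2,z→4 2:d→2,4→5,z→6 3:d→7,4→2,z→8 4:d→4,4→9,z→10 5:d→5,4→11,z→6 6:d→6,4→6,z→12 7:d→7,4→2,z→13 8:d→14,4→6,z→8 9:d→9,4→15,z→16 10:d→17,4→16,z→10 11:d→11,4→6,z→6 12:d→12,4→12,z→12 13:d→13,4→6,z→10 14:d→14,4→6,z→13 15:d→15,4→18,z→16 16:d→19,4→16,z→12 17:d→20,4→19,z→17 18:d→18,4→6,z→16 19:d→21,4→19,z→12 20:d→12,4→21,z→20 21:d→12,4→21,z→12 (ε-aug+det+¬).
'4zz': run [37, 20, 8, 3] end={s10,s17,s32} ∉↓L; 3/3 del acc.
'zz4z': run [37, 33, 19, 9, 3] end={s10,s17,s32} — reject; 4/4 single-dels accept.
'4444z': N↓-sim [37, 20, 15, 13, 9, 3] end={s10,s17,s32} — reject; 5/5 deletions ∈↓L.
'dzzddd': N↓-sim [37, 33, 22, 12, 8, 6, 3] end={s10,s17,s32} rej; 6/6 single-dels accept.
4 minimals (antichain).


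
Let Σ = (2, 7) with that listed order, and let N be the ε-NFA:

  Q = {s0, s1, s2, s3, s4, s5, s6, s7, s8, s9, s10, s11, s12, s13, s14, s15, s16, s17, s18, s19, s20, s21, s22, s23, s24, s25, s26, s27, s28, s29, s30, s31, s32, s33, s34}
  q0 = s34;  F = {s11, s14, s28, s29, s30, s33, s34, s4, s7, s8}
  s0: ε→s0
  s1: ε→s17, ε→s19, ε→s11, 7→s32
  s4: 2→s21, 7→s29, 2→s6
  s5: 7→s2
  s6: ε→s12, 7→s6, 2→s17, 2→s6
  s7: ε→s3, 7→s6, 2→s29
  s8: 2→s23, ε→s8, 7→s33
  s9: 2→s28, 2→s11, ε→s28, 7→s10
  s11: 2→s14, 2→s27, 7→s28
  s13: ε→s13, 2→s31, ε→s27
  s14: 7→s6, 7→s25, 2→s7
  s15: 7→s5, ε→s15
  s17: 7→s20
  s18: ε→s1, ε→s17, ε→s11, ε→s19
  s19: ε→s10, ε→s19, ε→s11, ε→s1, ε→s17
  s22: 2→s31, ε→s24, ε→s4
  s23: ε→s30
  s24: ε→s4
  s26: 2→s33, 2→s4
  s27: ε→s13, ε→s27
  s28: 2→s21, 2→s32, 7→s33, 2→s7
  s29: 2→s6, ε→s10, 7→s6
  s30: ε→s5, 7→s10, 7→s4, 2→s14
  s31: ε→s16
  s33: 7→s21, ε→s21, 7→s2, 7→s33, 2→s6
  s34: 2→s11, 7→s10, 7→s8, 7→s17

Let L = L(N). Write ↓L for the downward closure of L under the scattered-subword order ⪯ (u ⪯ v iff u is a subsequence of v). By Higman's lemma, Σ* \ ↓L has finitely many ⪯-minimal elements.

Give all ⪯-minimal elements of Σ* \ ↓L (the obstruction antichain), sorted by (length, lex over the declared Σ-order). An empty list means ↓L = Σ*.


min(Σ*\↓L) = [227, 772, 22222, 27222, 72777].

|Q|=35, |F|=10, |δ|=74 (30 ε).
min D↑ (11 st, q0=0, F={8}): 0:2→1,7→2 1:2→3,7→4 2:2→5,7→6 3:2→7,7→8 4:2→7,7→6 5:2→3,7→9 6:2→8,7→6 7:2→10,7→8 8:2→8,7→8 9:2→8,7→10 10:2→8,7→8 [Hopcroft].
'227': |S_i|=[26, 24, 16, 5] end={s12,s17,s20,s25,s6} ∉↓L; 3/3 single-dels accept.
'772': N↓-sim [26, 20, 11, 5] end={s12,s17,s20,s21,s6} — reject; 3/3 del acc.
'22222': run [26, 24, 16, 10, 6, 4] end={s12,s17,s20,s6} — reject; 5/5 del acc.
'27222': N↓-sim [26, 24, 15, 10, 6, 4] end={s12,s17,s20,s6} ∉↓L; 5/5 single-dels accept.
'72777': |S_i|=[26, 20, 17, 10, 6, 4] end={s12,s17,s20,s6} rej; 5/5 del acc.
5 words, ⪯-incomp.


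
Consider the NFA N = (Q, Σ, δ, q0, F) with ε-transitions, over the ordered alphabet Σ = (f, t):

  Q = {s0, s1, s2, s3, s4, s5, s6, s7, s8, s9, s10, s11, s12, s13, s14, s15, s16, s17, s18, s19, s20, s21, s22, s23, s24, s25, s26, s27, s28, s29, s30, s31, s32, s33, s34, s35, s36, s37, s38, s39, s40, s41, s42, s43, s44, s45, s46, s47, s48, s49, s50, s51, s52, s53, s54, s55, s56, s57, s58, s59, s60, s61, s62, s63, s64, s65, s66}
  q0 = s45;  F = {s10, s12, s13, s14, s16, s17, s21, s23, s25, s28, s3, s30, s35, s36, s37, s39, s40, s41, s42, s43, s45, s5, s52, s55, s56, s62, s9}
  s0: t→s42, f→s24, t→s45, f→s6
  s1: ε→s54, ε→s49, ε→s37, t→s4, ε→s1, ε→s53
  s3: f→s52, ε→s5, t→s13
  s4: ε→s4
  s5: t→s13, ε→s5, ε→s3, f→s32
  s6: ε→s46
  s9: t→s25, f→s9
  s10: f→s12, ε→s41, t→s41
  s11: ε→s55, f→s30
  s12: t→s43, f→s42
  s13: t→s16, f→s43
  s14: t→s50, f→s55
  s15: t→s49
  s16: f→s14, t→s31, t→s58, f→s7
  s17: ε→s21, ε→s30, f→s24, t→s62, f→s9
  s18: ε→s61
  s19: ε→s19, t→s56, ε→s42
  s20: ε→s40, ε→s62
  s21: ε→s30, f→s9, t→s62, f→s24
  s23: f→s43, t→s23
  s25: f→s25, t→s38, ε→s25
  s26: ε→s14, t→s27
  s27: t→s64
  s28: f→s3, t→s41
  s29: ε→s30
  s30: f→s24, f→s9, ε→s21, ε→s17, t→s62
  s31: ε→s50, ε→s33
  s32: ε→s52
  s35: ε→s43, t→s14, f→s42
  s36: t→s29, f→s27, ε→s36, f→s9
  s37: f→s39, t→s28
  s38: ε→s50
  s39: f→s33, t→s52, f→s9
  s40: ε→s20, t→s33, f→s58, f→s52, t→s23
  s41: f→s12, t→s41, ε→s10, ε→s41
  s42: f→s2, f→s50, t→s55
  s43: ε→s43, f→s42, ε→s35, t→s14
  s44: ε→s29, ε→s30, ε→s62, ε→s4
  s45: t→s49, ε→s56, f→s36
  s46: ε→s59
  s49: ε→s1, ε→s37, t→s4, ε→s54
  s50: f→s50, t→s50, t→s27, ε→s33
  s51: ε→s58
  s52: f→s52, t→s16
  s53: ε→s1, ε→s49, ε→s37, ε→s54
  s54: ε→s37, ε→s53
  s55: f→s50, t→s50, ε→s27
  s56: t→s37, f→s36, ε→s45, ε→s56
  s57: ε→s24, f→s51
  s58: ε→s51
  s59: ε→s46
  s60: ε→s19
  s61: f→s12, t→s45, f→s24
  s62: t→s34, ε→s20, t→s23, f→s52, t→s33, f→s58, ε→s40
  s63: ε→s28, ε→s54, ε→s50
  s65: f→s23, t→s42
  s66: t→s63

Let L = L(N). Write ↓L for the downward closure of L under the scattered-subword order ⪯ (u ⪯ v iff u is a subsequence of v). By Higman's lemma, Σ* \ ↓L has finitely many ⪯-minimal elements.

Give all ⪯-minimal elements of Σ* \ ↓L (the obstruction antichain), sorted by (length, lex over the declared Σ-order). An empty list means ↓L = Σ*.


|Q|=67, |F|=27, |δ|=153 (65 ε).
min D↑ (21 st, q0=0, F={12}): 0:f→1,t→2 1:f→3,t→4 2:f→5,t→6 3:f→3,t→7 4:f→3,t→8 5:f→3,t→9 6:f→10,t→11 7:f→7,t→12 8:f→9,t→13 9:f→9,t→14 10:f→9,t→15 11:f→16,t→11 12:f→12,t→12 13:f→17,t→13 14:f→18,t→12 15:f→17,t→14 16:f→19,t→17 17:f→19,t→18 18:f→20,t→12 19:f→12,t→20 20:f→12,t→12.
'fftt': N↓-sim [47, 36, 21, 13, 8] end={s27,s31,s33,s38,s50,s51,s58,s64} rej; 4/4 single-dels accept.
'tfttt': |S_i|=[47, 44, 26, 19, 12, 7] end={s27,s31,s33,s50,s51,s58,s64} rej; 5/5 deletions ∈↓L.
'tttfff': |S_i|=[47, 44, 32, 22, 12, 7, 5] end={s2,s27,s33,s50,s64} — reject; 6/6 deletions ∈↓L.
3 obstructions.

min(Σ*\↓L) = [fftt, tfttt, tttfff].


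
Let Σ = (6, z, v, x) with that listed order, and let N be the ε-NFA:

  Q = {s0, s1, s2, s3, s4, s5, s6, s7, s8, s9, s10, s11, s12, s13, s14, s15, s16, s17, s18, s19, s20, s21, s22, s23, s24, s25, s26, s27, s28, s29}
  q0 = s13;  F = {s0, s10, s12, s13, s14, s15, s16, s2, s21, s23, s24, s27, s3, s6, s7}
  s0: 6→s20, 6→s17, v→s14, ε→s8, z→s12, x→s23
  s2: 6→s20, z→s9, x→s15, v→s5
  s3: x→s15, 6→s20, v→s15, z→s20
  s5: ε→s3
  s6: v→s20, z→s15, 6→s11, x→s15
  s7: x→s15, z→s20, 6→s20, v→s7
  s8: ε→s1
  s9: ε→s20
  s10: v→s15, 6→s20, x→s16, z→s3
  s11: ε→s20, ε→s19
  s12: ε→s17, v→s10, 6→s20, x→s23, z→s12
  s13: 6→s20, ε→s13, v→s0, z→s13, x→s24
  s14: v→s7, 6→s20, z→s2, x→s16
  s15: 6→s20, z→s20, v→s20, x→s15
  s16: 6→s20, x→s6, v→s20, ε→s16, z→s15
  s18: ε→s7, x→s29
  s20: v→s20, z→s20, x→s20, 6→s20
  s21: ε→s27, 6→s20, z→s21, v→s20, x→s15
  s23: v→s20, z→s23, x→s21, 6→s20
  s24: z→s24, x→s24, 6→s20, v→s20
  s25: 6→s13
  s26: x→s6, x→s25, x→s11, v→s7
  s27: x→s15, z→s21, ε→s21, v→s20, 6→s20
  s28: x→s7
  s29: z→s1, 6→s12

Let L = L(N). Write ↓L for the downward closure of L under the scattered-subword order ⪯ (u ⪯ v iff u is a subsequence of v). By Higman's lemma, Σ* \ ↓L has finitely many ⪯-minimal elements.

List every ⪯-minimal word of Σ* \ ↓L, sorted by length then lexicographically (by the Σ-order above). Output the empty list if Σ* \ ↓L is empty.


A = [6, xv, vvzz, vvvz, vzvvv, vxxxz].

|Q|=30, |F|=15, |δ|=86 (12 ε).
min D↑ (15 st, q0=0, F={1}): 0:6→1,z→0,v→2,x→3 1:6→1,z→1,v→1,x→1 2:6→1,z→4,v→5,x→6 3:6→1,z→3,v→1,x→3 4:6→1,z→4,v→7,x→6 5:6→1,z→8,v→9,x→10 6:6→1,z→6,v→1,x→11 7:6→1,z→12,v→13,x→10 8:6→1,z→1,v→12,x→13 9:6→1,z→1,v→9,x→13 10:6→1,z→13,v→1,x→14 11:6→1,z→11,v→1,x→13 12:6→1,z→1,v→13,x→13 13:6→1,z→1,v→1,x→13 14:6→1,z→13,v→1,x→13 (ε-aug+det+¬).
'6': run [23, 4] end={s11,s17,s19,s20} — reject; 1/1 del acc.
'xv': N↓-sim [23, 10, 1] end={s20} ∉↓L; 2/2 del acc.
'vvzz': N↓-sim [23, 21, 13, 6, 2] end={s20,s9} rej; 4/4 del acc.
'vvvz': N↓-sim [23, 21, 13, 5, 1] end={s20} ∉↓L; 4/4 deletions ∈↓L.
'vzvvv': N↓-sim [23, 21, 16, 9, 2, 1] end={s20} rej; 5/5 deletions ∈↓L.
'vxxxz': N↓-sim [23, 21, 9, 7, 2, 1] end={s20} — reject; 5/5 deletions ∈↓L.
6 minimals (antichain).


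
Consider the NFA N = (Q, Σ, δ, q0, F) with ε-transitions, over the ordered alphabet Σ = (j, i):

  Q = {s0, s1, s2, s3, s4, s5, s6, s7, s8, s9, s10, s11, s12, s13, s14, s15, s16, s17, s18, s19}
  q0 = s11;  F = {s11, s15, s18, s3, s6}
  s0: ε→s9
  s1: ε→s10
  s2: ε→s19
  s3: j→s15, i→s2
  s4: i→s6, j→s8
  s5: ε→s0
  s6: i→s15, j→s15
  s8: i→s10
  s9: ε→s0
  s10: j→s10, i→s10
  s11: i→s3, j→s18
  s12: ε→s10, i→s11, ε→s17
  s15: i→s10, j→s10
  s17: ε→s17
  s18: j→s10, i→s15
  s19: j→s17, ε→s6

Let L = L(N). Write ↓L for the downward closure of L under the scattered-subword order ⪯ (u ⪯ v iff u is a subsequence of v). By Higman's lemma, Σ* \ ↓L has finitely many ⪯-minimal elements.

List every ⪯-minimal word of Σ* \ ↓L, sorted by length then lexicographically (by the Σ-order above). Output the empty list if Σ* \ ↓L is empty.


min(Σ*\↓L) = [jj, jii, iji, iiij, iiii].

|Q|=20, |F|=5, |δ|=26 (9 ε).
min D↑ (6 st, q0=0, F={3}): 0:j→1,i→2 1:j→3,i→4 2:j→4,i→5 3:j→3,i→3 4:j→3,i→3 5:j→4,i→4 (ε-aug+det+¬).
'jj': run [9, 4, 1] end={s10} ∉↓L; 2/2 deletions ∈↓L.
'jii': N↓-sim [9, 4, 2, 1] end={s10} — reject; 3/3 single-dels accept.
'iji': run [9, 7, 3, 1] end={s10} — reject; 3/3 del acc.
'iiij': run [9, 7, 6, 2, 1] end={s10} — reject; 4/4 del acc.
'iiii': N↓-sim [9, 7, 6, 2, 1] end={s10} rej; 4/4 single-dels accept.
5 minimals (antichain).


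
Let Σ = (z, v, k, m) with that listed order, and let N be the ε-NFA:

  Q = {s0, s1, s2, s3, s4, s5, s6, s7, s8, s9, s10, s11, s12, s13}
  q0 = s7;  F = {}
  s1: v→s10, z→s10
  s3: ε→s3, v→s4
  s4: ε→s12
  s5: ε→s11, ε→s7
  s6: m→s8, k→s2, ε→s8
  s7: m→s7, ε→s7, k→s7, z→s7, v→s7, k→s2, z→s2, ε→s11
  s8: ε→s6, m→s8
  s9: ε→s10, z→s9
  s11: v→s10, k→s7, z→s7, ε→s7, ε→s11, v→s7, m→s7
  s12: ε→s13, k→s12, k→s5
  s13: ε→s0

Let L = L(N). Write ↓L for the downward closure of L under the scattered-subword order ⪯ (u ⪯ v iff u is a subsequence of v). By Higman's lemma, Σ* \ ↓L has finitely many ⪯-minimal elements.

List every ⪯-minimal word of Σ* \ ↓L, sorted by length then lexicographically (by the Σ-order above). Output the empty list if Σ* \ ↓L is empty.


|Q|=14, |F|=0, |δ|=33 (13 ε).
min D↑ (1 st, q0=0, F={0}): 0:z→0,v→0,k→0,m→0 (ε-aug+det+¬).
ε ∈ L(D↑) — L = ∅.

min(Σ*\↓L) = [ε].


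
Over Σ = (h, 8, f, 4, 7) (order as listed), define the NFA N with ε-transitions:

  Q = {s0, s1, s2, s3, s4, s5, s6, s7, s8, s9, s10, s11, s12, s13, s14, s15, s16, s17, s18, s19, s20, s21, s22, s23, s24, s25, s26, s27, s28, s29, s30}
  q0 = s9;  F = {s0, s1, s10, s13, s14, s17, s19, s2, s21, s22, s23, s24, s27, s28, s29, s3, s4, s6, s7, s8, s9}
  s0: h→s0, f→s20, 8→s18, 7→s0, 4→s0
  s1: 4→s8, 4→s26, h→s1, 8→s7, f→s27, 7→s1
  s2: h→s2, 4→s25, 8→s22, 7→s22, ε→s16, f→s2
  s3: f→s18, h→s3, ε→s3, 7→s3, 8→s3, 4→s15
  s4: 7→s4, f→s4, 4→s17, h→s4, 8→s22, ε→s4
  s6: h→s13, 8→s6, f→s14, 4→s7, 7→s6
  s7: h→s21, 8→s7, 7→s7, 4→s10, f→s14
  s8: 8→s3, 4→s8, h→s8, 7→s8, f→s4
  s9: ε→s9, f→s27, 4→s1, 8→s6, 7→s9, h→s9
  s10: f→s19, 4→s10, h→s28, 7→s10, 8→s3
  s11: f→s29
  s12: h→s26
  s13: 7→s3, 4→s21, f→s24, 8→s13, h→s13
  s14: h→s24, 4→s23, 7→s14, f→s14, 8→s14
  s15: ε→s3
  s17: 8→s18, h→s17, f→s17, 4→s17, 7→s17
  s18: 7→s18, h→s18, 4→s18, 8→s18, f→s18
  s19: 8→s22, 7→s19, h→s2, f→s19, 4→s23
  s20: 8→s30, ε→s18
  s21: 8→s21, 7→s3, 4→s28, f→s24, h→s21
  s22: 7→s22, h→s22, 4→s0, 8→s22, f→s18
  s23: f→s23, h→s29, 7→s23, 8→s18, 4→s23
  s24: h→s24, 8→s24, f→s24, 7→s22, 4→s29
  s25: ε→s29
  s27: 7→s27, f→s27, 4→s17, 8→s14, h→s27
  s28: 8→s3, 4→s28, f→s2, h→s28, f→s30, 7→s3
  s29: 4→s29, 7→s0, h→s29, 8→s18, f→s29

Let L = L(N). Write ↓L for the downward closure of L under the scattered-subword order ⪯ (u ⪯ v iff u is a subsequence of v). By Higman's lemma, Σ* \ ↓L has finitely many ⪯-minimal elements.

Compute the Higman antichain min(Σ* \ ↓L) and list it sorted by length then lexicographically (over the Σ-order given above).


|Q|=31, |F|=21, |δ|=122 (7 ε).
min D↑ (22 st, q0=0, F={14}): 0:h→0,8→1,f→2,4→3,7→0 1:h→4,8→1,f→5,4→6,7→1 2:h→2,8→5,f→2,4→7,7→2 3:h→3,8→6,f→2,4→8,7→3 4:h→4,8→4,f→9,4→10,7→11 5:h→9,8→5,f→5,4→12,7→5 6:h→10,8→6,f→5,4→13,7→6 7:h→7,8→14,f→7,4→7,7→7 8:h→8,8→11,f→15,4→8,7→8 9:h→9,8→9,f→9,4→16,7→17 10:h→10,8→10,f→9,4→18,7→11 11:h→11,8→11,f→14,4→11,7→11 12:h→16,8→14,f→12,4→12,7→12 13:h→18,8→11,f→19,4→13,7→13 14:h→14,8→14,f→14,4→14,7→14 15:h→15,8→17,f→15,4→7,7→15 16:h→16,8→14,f→16,4→16,7→20 17:h→17,8→17,f→14,4→20,7→17 18:h→18,8→11,f→21,4→18,7→11 19:h→21,8→17,f→19,4→12,7→19 20:h→20,8→14,f→14,4→20,7→20 21:h→21,8→17,f→21,4→16,7→17.
'f48': N↓-sim [28, 16, 8, 2] end={s18,s30} rej; 3/3 single-dels accept.
'8h7f': N↓-sim [28, 21, 15, 7, 3] end={s18,s20,s30} ∉↓L; 4/4 del acc.
'448f': |S_i|=[28, 25, 19, 7, 3] end={s18,s20,s30} — reject; 4/4 del acc.
3 minimals (antichain).

min(Σ*\↓L) = [f48, 8h7f, 448f].
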